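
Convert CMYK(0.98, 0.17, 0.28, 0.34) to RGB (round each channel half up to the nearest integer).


R = 255 × (1-C) × (1-K) = 255 × 0.02 × 0.66 = 3.366 → 3
G = 255 × (1-M) × (1-K) = 255 × 0.83 × 0.66 = 139.689 → 140
B = 255 × (1-Y) × (1-K) = 255 × 0.72 × 0.66 = 121.176 → 121
= RGB(3, 140, 121)


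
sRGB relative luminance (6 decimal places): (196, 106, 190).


Linearize each channel (sRGB transfer function): c = v/255; c_lin = c/12.92 if c ≤ 0.04045, else ((c+0.055)/1.055)^2.4
  R: 196/255 ≈ 0.768627 > 0.04045 → ((0.768627+0.055)/1.055)^2.4 ≈ 0.552011
  G: 106/255 ≈ 0.415686 > 0.04045 → ((0.415686+0.055)/1.055)^2.4 ≈ 0.144128
  B: 190/255 ≈ 0.745098 > 0.04045 → ((0.745098+0.055)/1.055)^2.4 ≈ 0.514918
R_lin = 0.552011, G_lin = 0.144128, B_lin = 0.514918
L = 0.2126×R + 0.7152×G + 0.0722×B
L = 0.2126×0.552011 + 0.7152×0.144128 + 0.0722×0.514918
L ≈ 0.257615


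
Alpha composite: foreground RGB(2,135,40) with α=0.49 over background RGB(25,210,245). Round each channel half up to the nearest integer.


C = α×F + (1-α)×B, with 1-α = 0.51
R: 0.49×2 + 0.51×25 = 0.98 + 12.75 = 13.73 → 14
G: 0.49×135 + 0.51×210 = 66.15 + 107.10 = 173.25 → 173
B: 0.49×40 + 0.51×245 = 19.60 + 124.95 = 144.55 → 145
= RGB(14, 173, 145)


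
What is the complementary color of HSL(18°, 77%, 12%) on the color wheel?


Complement = opposite side of color wheel = hue + 180°
H' = (18 + 180) mod 360 = 198°
S and L unchanged.
= HSL(198°, 77%, 12%)


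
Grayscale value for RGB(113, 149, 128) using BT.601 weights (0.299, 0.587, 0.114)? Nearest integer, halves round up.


Gray = 0.299×R + 0.587×G + 0.114×B
Gray = 0.299×113 + 0.587×149 + 0.114×128
Gray = 33.787 + 87.463 + 14.592
Gray = 135.842 → round half up → 136
Gray = 136


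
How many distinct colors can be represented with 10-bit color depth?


Colors = 2^bits = 2^10
= 1,024 colors


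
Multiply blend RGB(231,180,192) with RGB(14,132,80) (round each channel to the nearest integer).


Multiply: C = A×B/255, rounded to nearest integer
R: 231×14/255 = 3234/255 ≈ 12.682 → 13
G: 180×132/255 = 23760/255 ≈ 93.176 → 93
B: 192×80/255 = 15360/255 ≈ 60.235 → 60
= RGB(13, 93, 60)


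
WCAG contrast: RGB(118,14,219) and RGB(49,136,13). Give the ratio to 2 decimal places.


Linearize each sRGB channel c=v/255: c/12.92 if c ≤ 0.04045 else ((c+0.055)/1.055)^2.4
L = 0.2126×R_lin + 0.7152×G_lin + 0.0722×B_lin
Color 1 (118,14,219):
  R=118: 118/255≈0.4627 > 0.04045 → ((0.4627+0.055)/1.055)^2.4 ≈ 0.18116
  G=14: 14/255≈0.0549 > 0.04045 → ((0.0549+0.055)/1.055)^2.4 ≈ 0.00439
  B=219: 219/255≈0.8588 > 0.04045 → ((0.8588+0.055)/1.055)^2.4 ≈ 0.70838
  L1 = 0.2126×0.18116 + 0.7152×0.00439 + 0.0722×0.70838 ≈ 0.09280
Color 2 (49,136,13):
  R=49: 49/255≈0.1922 > 0.04045 → ((0.1922+0.055)/1.055)^2.4 ≈ 0.03071
  G=136: 136/255≈0.5333 > 0.04045 → ((0.5333+0.055)/1.055)^2.4 ≈ 0.24620
  B=13: 13/255≈0.0510 > 0.04045 → ((0.0510+0.055)/1.055)^2.4 ≈ 0.00402
  L2 = 0.2126×0.03071 + 0.7152×0.24620 + 0.0722×0.00402 ≈ 0.18290
Lighter = 0.18290, Darker = 0.09280
Ratio = (L_lighter + 0.05) / (L_darker + 0.05)
Ratio = (0.18290 + 0.05) / (0.09280 + 0.05) = 0.23290 / 0.14280 ≈ 1.6310
Ratio ≈ 1.63:1


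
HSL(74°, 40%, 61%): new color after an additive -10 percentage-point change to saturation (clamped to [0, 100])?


Original S = 40%
Adjustment = -10 percentage points
New S = 40 + (-10) = 30
Clamp to [0, 100] → 30
= HSL(74°, 30%, 61%)


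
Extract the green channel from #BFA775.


Color: #BFA775
R = BF = 191
G = A7 = 167
B = 75 = 117
Green = 167


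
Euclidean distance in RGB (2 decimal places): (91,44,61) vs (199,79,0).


d = √[(R₁-R₂)² + (G₁-G₂)² + (B₁-B₂)²]
d = √[(91-199)² + (44-79)² + (61-0)²]
d = √[11664 + 1225 + 3721]
d = √16610
d ≈ 128.88


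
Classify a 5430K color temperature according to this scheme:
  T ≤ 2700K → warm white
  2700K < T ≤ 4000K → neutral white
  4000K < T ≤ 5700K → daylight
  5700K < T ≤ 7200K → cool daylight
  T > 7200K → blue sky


Temperature: 5430K
4000K < 5430K ≤ 5700K → daylight
Classification: daylight


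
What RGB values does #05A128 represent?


05 → 5 (R)
A1 → 161 (G)
28 → 40 (B)
= RGB(5, 161, 40)


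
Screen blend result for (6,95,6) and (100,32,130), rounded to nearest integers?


Screen: C = 255 - (255-A)×(255-B)/255, rounded to nearest integer
R: 255 - (255-6)×(255-100)/255 = 255 - 38595/255 ≈ 255 - 151.353 = 103.647 → 104
G: 255 - (255-95)×(255-32)/255 = 255 - 35680/255 ≈ 255 - 139.922 = 115.078 → 115
B: 255 - (255-6)×(255-130)/255 = 255 - 31125/255 ≈ 255 - 122.059 = 132.941 → 133
= RGB(104, 115, 133)


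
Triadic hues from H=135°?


Triadic: equally spaced at 120° intervals
H1 = 135°
H2 = (135 + 120) mod 360 = 255°
H3 = (135 + 240) mod 360 = 15°
Triadic = 135°, 255°, 15°


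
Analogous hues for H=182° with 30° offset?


Base hue: 182°
Left analog: (182 - 30) mod 360 = 152°
Right analog: (182 + 30) mod 360 = 212°
Analogous hues = 152° and 212°


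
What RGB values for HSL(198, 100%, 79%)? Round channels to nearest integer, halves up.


H=198°, S=1.00, L=0.79
C = (1-|2L-1|)×S = (1-|0.58|)×1.00 = 0.42
H' = H/60 = 198/60 ≈ 3.3000; X = C×(1-|H' mod 2 - 1|) = 0.294
m = L - C/2 = 0.79 - 0.21 = 0.58
Sector ⌊H'⌋ = 3 → (R',G',B') = (0.0, 0.294, 0.42)
RGB = ((R'+m)×255, (G'+m)×255, (B'+m)×255) = (147.9, 222.87, 255.0)
Round half up → RGB(148, 223, 255)


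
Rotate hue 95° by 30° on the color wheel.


New hue = (H + rotation) mod 360
New hue = (95 + 30) mod 360
= 125 mod 360
= 125°


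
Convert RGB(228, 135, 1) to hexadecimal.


R = 228 → E4 (hex)
G = 135 → 87 (hex)
B = 1 → 01 (hex)
Hex = #E48701


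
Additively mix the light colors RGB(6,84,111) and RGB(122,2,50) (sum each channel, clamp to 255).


Additive: each channel = min(255, C₁+C₂)
R: 6+122 = 128 → 128
G: 84+2 = 86 → 86
B: 111+50 = 161 → 161
= RGB(128, 86, 161)


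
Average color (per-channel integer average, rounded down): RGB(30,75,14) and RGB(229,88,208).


Midpoint: each channel = ⌊(C₁+C₂)/2⌋
R: ⌊(30+229)/2⌋ = 129
G: ⌊(75+88)/2⌋ = 81
B: ⌊(14+208)/2⌋ = 111
= RGB(129, 81, 111)


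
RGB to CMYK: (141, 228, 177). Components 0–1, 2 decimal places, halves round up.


R'=141/255≈0.5529, G'=228/255≈0.8941, B'=177/255≈0.6941
K = 1 - max(R',G',B') = 1 - 228/255 = 27/255 = 0.10588… → 0.11
(1-R'-K)/(1-K) simplifies to (max-R)/max with max = 228:
C = (228-141)/228 = 87/228 = 0.38157… → 0.38
M = (228-228)/228 = 0/228 = 0 → 0.00
Y = (228-177)/228 = 51/228 = 0.22368… → 0.22
= CMYK(0.38, 0.00, 0.22, 0.11)


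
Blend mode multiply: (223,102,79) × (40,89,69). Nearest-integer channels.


Multiply: C = A×B/255, rounded to nearest integer
R: 223×40/255 = 8920/255 ≈ 34.980 → 35
G: 102×89/255 = 9078/255 ≈ 35.600 → 36
B: 79×69/255 = 5451/255 ≈ 21.376 → 21
= RGB(35, 36, 21)


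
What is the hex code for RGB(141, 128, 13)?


R = 141 → 8D (hex)
G = 128 → 80 (hex)
B = 13 → 0D (hex)
Hex = #8D800D


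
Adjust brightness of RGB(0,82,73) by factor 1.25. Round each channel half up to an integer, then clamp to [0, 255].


Multiply each channel by 1.25, round half up, clamp to [0, 255]
R: 0×1.25 = 0
G: 82×1.25 = 102.5 → round → 103
B: 73×1.25 = 91.25 → round → 91
= RGB(0, 103, 91)


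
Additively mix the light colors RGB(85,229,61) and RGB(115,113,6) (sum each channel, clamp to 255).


Additive: each channel = min(255, C₁+C₂)
R: 85+115 = 200 → 200
G: 229+113 = 342 → 255
B: 61+6 = 67 → 67
= RGB(200, 255, 67)


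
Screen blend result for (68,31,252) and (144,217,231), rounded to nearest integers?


Screen: C = 255 - (255-A)×(255-B)/255, rounded to nearest integer
R: 255 - (255-68)×(255-144)/255 = 255 - 20757/255 ≈ 255 - 81.400 = 173.600 → 174
G: 255 - (255-31)×(255-217)/255 = 255 - 8512/255 ≈ 255 - 33.380 = 221.620 → 222
B: 255 - (255-252)×(255-231)/255 = 255 - 72/255 ≈ 255 - 0.282 = 254.718 → 255
= RGB(174, 222, 255)


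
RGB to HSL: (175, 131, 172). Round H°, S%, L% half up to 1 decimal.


Normalize: R'=175/255≈0.6863, G'=131/255≈0.5137, B'=172/255≈0.6745
Max=175/255, Min=131/255, Δ=Max-Min=44/255
L = (Max+Min)/2 = (175+131)/510 = 306/510 = 0.6 → L = 60.0%
L > 0.5 → S = Δ/(2-Max-Min) = 44/(510-175-131) = 44/204 = 0.21568… → S = 21.6%
(the 1/255 factors cancel in S and H, so raw channel differences can be used)
Max is R' → H = 60 × (((G-B)/Δ) mod 6) = 60 × (((131-172)/44) mod 6)
  (-41)/44 = -0.9318…; negative, so add 6 → 5.0681…
  H = 60 × 5.0681… = 304.090…° → H = 304.1°
= HSL(304.1°, 21.6%, 60.0%)


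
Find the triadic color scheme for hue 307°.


Triadic: equally spaced at 120° intervals
H1 = 307°
H2 = (307 + 120) mod 360 = 67°
H3 = (307 + 240) mod 360 = 187°
Triadic = 307°, 67°, 187°


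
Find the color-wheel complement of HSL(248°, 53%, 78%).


Complement = opposite side of color wheel = hue + 180°
H' = (248 + 180) mod 360 = 68°
S and L unchanged.
= HSL(68°, 53%, 78%)


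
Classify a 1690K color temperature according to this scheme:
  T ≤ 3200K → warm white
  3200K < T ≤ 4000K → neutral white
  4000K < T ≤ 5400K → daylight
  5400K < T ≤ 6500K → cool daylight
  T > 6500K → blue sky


Temperature: 1690K
1690K ≤ 3200K → warm white
Classification: warm white


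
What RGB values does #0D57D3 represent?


0D → 13 (R)
57 → 87 (G)
D3 → 211 (B)
= RGB(13, 87, 211)


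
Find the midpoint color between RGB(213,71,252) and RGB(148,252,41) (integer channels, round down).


Midpoint: each channel = ⌊(C₁+C₂)/2⌋
R: ⌊(213+148)/2⌋ = 180
G: ⌊(71+252)/2⌋ = 161
B: ⌊(252+41)/2⌋ = 146
= RGB(180, 161, 146)


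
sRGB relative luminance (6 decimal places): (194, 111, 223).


Linearize each channel (sRGB transfer function): c = v/255; c_lin = c/12.92 if c ≤ 0.04045, else ((c+0.055)/1.055)^2.4
  R: 194/255 ≈ 0.760784 > 0.04045 → ((0.760784+0.055)/1.055)^2.4 ≈ 0.539479
  G: 111/255 ≈ 0.435294 > 0.04045 → ((0.435294+0.055)/1.055)^2.4 ≈ 0.158961
  B: 223/255 ≈ 0.874510 > 0.04045 → ((0.874510+0.055)/1.055)^2.4 ≈ 0.737910
R_lin = 0.539479, G_lin = 0.158961, B_lin = 0.737910
L = 0.2126×R + 0.7152×G + 0.0722×B
L = 0.2126×0.539479 + 0.7152×0.158961 + 0.0722×0.737910
L ≈ 0.281659


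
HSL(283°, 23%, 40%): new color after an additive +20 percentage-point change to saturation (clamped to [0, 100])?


Original S = 23%
Adjustment = +20 percentage points
New S = 23 + (20) = 43
Clamp to [0, 100] → 43
= HSL(283°, 43%, 40%)


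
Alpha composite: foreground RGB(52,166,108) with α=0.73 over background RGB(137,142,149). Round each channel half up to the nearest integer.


C = α×F + (1-α)×B, with 1-α = 0.27
R: 0.73×52 + 0.27×137 = 37.96 + 36.99 = 74.95 → 75
G: 0.73×166 + 0.27×142 = 121.18 + 38.34 = 159.52 → 160
B: 0.73×108 + 0.27×149 = 78.84 + 40.23 = 119.07 → 119
= RGB(75, 160, 119)


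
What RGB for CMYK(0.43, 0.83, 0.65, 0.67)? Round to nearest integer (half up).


R = 255 × (1-C) × (1-K) = 255 × 0.57 × 0.33 = 47.9655 → 48
G = 255 × (1-M) × (1-K) = 255 × 0.17 × 0.33 = 14.3055 → 14
B = 255 × (1-Y) × (1-K) = 255 × 0.35 × 0.33 = 29.4525 → 29
= RGB(48, 14, 29)


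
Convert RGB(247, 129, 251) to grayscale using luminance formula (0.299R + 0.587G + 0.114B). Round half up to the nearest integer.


Gray = 0.299×R + 0.587×G + 0.114×B
Gray = 0.299×247 + 0.587×129 + 0.114×251
Gray = 73.853 + 75.723 + 28.614
Gray = 178.190 → round half up → 178
Gray = 178


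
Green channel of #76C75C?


Color: #76C75C
R = 76 = 118
G = C7 = 199
B = 5C = 92
Green = 199


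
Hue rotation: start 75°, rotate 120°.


New hue = (H + rotation) mod 360
New hue = (75 + 120) mod 360
= 195 mod 360
= 195°


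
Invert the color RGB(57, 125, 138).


Invert: (255-R, 255-G, 255-B)
R: 255-57 = 198
G: 255-125 = 130
B: 255-138 = 117
= RGB(198, 130, 117)


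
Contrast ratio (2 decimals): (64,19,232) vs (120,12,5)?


Linearize each sRGB channel c=v/255: c/12.92 if c ≤ 0.04045 else ((c+0.055)/1.055)^2.4
L = 0.2126×R_lin + 0.7152×G_lin + 0.0722×B_lin
Color 1 (64,19,232):
  R=64: 64/255≈0.2510 > 0.04045 → ((0.2510+0.055)/1.055)^2.4 ≈ 0.05127
  G=19: 19/255≈0.0745 > 0.04045 → ((0.0745+0.055)/1.055)^2.4 ≈ 0.00651
  B=232: 232/255≈0.9098 > 0.04045 → ((0.9098+0.055)/1.055)^2.4 ≈ 0.80695
  L1 = 0.2126×0.05127 + 0.7152×0.00651 + 0.0722×0.80695 ≈ 0.07382
Color 2 (120,12,5):
  R=120: 120/255≈0.4706 > 0.04045 → ((0.4706+0.055)/1.055)^2.4 ≈ 0.18782
  G=12: 12/255≈0.0471 > 0.04045 → ((0.0471+0.055)/1.055)^2.4 ≈ 0.00368
  B=5: 5/255≈0.0196 ≤ 0.04045 → 0.0196/12.92 ≈ 0.00152
  L2 = 0.2126×0.18782 + 0.7152×0.00368 + 0.0722×0.00152 ≈ 0.04267
Lighter = 0.07382, Darker = 0.04267
Ratio = (L_lighter + 0.05) / (L_darker + 0.05)
Ratio = (0.07382 + 0.05) / (0.04267 + 0.05) = 0.12382 / 0.09267 ≈ 1.3361
Ratio ≈ 1.34:1


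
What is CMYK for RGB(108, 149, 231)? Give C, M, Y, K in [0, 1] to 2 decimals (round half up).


R'=108/255≈0.4235, G'=149/255≈0.5843, B'=231/255≈0.9059
K = 1 - max(R',G',B') = 1 - 231/255 = 24/255 = 0.09411… → 0.09
(1-R'-K)/(1-K) simplifies to (max-R)/max with max = 231:
C = (231-108)/231 = 123/231 = 0.53246… → 0.53
M = (231-149)/231 = 82/231 = 0.35497… → 0.35
Y = (231-231)/231 = 0/231 = 0 → 0.00
= CMYK(0.53, 0.35, 0.00, 0.09)


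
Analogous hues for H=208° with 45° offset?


Base hue: 208°
Left analog: (208 - 45) mod 360 = 163°
Right analog: (208 + 45) mod 360 = 253°
Analogous hues = 163° and 253°


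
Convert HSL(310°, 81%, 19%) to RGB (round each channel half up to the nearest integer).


H=310°, S=0.81, L=0.19
C = (1-|2L-1|)×S = (1-|-0.62|)×0.81 = 0.3078
H' = H/60 = 310/60 ≈ 5.1667; X = C×(1-|H' mod 2 - 1|) = 0.2565
m = L - C/2 = 0.19 - 0.1539 = 0.0361
Sector ⌊H'⌋ = 5 → (R',G',B') = (0.3078, 0.0, 0.2565)
RGB = ((R'+m)×255, (G'+m)×255, (B'+m)×255) = (87.6945, 9.2055, 74.613)
Round half up → RGB(88, 9, 75)


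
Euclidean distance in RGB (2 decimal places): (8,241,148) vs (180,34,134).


d = √[(R₁-R₂)² + (G₁-G₂)² + (B₁-B₂)²]
d = √[(8-180)² + (241-34)² + (148-134)²]
d = √[29584 + 42849 + 196]
d = √72629
d ≈ 269.50


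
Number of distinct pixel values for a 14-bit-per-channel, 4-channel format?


Total bits = 14 bits/channel × 4 channels = 56 bits
Distinct pixel values = 2^56
= 72,057,594,037,927,936 pixel values


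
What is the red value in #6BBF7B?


Color: #6BBF7B
R = 6B = 107
G = BF = 191
B = 7B = 123
Red = 107


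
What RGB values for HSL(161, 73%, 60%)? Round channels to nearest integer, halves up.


H=161°, S=0.73, L=0.60
C = (1-|2L-1|)×S = (1-|0.20|)×0.73 = 0.584
H' = H/60 = 161/60 ≈ 2.6833; X = C×(1-|H' mod 2 - 1|) ≈ 0.3991
m = L - C/2 = 0.60 - 0.292 = 0.308
Sector ⌊H'⌋ = 2 → (R',G',B') = (0.0, 0.584, ≈0.3991)
RGB = ((R'+m)×255, (G'+m)×255, (B'+m)×255) = (78.54, 227.46, 180.302)
Round half up → RGB(79, 227, 180)


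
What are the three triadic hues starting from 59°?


Triadic: equally spaced at 120° intervals
H1 = 59°
H2 = (59 + 120) mod 360 = 179°
H3 = (59 + 240) mod 360 = 299°
Triadic = 59°, 179°, 299°


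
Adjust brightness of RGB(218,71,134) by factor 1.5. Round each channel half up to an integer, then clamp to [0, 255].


Multiply each channel by 1.5, round half up, clamp to [0, 255]
R: 218×1.5 = 327 → clamp → 255
G: 71×1.5 = 106.5 → round → 107
B: 134×1.5 = 201
= RGB(255, 107, 201)


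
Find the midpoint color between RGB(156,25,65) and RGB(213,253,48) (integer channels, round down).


Midpoint: each channel = ⌊(C₁+C₂)/2⌋
R: ⌊(156+213)/2⌋ = 184
G: ⌊(25+253)/2⌋ = 139
B: ⌊(65+48)/2⌋ = 56
= RGB(184, 139, 56)


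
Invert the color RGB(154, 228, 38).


Invert: (255-R, 255-G, 255-B)
R: 255-154 = 101
G: 255-228 = 27
B: 255-38 = 217
= RGB(101, 27, 217)


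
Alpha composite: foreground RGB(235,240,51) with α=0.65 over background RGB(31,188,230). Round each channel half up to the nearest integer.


C = α×F + (1-α)×B, with 1-α = 0.35
R: 0.65×235 + 0.35×31 = 152.75 + 10.85 = 163.60 → 164
G: 0.65×240 + 0.35×188 = 156.00 + 65.80 = 221.80 → 222
B: 0.65×51 + 0.35×230 = 33.15 + 80.50 = 113.65 → 114
= RGB(164, 222, 114)


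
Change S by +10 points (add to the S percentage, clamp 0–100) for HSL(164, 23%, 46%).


Original S = 23%
Adjustment = +10 percentage points
New S = 23 + (10) = 33
Clamp to [0, 100] → 33
= HSL(164°, 33%, 46%)


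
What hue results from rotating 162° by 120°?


New hue = (H + rotation) mod 360
New hue = (162 + 120) mod 360
= 282 mod 360
= 282°


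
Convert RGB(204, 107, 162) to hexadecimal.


R = 204 → CC (hex)
G = 107 → 6B (hex)
B = 162 → A2 (hex)
Hex = #CC6BA2


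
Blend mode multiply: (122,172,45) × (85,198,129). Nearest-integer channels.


Multiply: C = A×B/255, rounded to nearest integer
R: 122×85/255 = 10370/255 ≈ 40.667 → 41
G: 172×198/255 = 34056/255 ≈ 133.553 → 134
B: 45×129/255 = 5805/255 ≈ 22.765 → 23
= RGB(41, 134, 23)


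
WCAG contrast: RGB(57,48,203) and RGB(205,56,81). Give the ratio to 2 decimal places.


Linearize each sRGB channel c=v/255: c/12.92 if c ≤ 0.04045 else ((c+0.055)/1.055)^2.4
L = 0.2126×R_lin + 0.7152×G_lin + 0.0722×B_lin
Color 1 (57,48,203):
  R=57: 57/255≈0.2235 > 0.04045 → ((0.2235+0.055)/1.055)^2.4 ≈ 0.04092
  G=48: 48/255≈0.1882 > 0.04045 → ((0.1882+0.055)/1.055)^2.4 ≈ 0.02956
  B=203: 203/255≈0.7961 > 0.04045 → ((0.7961+0.055)/1.055)^2.4 ≈ 0.59720
  L1 = 0.2126×0.04092 + 0.7152×0.02956 + 0.0722×0.59720 ≈ 0.07296
Color 2 (205,56,81):
  R=205: 205/255≈0.8039 > 0.04045 → ((0.8039+0.055)/1.055)^2.4 ≈ 0.61050
  G=56: 56/255≈0.2196 > 0.04045 → ((0.2196+0.055)/1.055)^2.4 ≈ 0.03955
  B=81: 81/255≈0.3176 > 0.04045 → ((0.3176+0.055)/1.055)^2.4 ≈ 0.08228
  L2 = 0.2126×0.61050 + 0.7152×0.03955 + 0.0722×0.08228 ≈ 0.16402
Lighter = 0.16402, Darker = 0.07296
Ratio = (L_lighter + 0.05) / (L_darker + 0.05)
Ratio = (0.16402 + 0.05) / (0.07296 + 0.05) = 0.21402 / 0.12296 ≈ 1.7406
Ratio ≈ 1.74:1


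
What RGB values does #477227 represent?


47 → 71 (R)
72 → 114 (G)
27 → 39 (B)
= RGB(71, 114, 39)


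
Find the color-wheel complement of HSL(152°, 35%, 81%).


Complement = opposite side of color wheel = hue + 180°
H' = (152 + 180) mod 360 = 332°
S and L unchanged.
= HSL(332°, 35%, 81%)


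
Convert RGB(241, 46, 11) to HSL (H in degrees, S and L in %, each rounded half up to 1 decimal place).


Normalize: R'=241/255≈0.9451, G'=46/255≈0.1804, B'=11/255≈0.0431
Max=241/255, Min=11/255, Δ=Max-Min=230/255
L = (Max+Min)/2 = (241+11)/510 = 252/510 = 0.49411… → L = 49.4%
L ≤ 0.5 → S = Δ/(Max+Min) = 230/(241+11) = 230/252 = 0.91269… → S = 91.3%
(the 1/255 factors cancel in S and H, so raw channel differences can be used)
Max is R' → H = 60 × (((G-B)/Δ) mod 6) = 60 × (((46-11)/230) mod 6)
  35/230 = 0.1521…
  H = 60 × 0.1521… = 9.130…° → H = 9.1°
= HSL(9.1°, 91.3%, 49.4%)


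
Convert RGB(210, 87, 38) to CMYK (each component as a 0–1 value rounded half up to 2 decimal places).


R'=210/255≈0.8235, G'=87/255≈0.3412, B'=38/255≈0.1490
K = 1 - max(R',G',B') = 1 - 210/255 = 45/255 = 0.17647… → 0.18
(1-R'-K)/(1-K) simplifies to (max-R)/max with max = 210:
C = (210-210)/210 = 0/210 = 0 → 0.00
M = (210-87)/210 = 123/210 = 0.58571… → 0.59
Y = (210-38)/210 = 172/210 = 0.81904… → 0.82
= CMYK(0.00, 0.59, 0.82, 0.18)


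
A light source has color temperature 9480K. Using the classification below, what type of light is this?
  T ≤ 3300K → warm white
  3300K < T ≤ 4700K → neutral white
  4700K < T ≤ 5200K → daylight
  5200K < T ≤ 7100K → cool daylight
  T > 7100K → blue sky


Temperature: 9480K
9480K > 7100K → blue sky
Classification: blue sky


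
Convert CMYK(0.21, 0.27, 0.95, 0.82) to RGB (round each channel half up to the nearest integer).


R = 255 × (1-C) × (1-K) = 255 × 0.79 × 0.18 = 36.261 → 36
G = 255 × (1-M) × (1-K) = 255 × 0.73 × 0.18 = 33.507 → 34
B = 255 × (1-Y) × (1-K) = 255 × 0.05 × 0.18 = 2.295 → 2
= RGB(36, 34, 2)


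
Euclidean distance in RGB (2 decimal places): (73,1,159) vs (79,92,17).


d = √[(R₁-R₂)² + (G₁-G₂)² + (B₁-B₂)²]
d = √[(73-79)² + (1-92)² + (159-17)²]
d = √[36 + 8281 + 20164]
d = √28481
d ≈ 168.76


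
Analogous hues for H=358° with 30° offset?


Base hue: 358°
Left analog: (358 - 30) mod 360 = 328°
Right analog: (358 + 30) mod 360 = 28°
Analogous hues = 328° and 28°


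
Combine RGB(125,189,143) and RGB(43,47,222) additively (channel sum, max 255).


Additive: each channel = min(255, C₁+C₂)
R: 125+43 = 168 → 168
G: 189+47 = 236 → 236
B: 143+222 = 365 → 255
= RGB(168, 236, 255)


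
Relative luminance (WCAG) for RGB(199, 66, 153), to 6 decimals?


Linearize each channel (sRGB transfer function): c = v/255; c_lin = c/12.92 if c ≤ 0.04045, else ((c+0.055)/1.055)^2.4
  R: 199/255 ≈ 0.780392 > 0.04045 → ((0.780392+0.055)/1.055)^2.4 ≈ 0.571125
  G: 66/255 ≈ 0.258824 > 0.04045 → ((0.258824+0.055)/1.055)^2.4 ≈ 0.054480
  B: 153/255 ≈ 0.600000 > 0.04045 → ((0.600000+0.055)/1.055)^2.4 ≈ 0.318547
R_lin = 0.571125, G_lin = 0.054480, B_lin = 0.318547
L = 0.2126×R + 0.7152×G + 0.0722×B
L = 0.2126×0.571125 + 0.7152×0.054480 + 0.0722×0.318547
L ≈ 0.183385


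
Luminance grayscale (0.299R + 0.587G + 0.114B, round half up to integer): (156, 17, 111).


Gray = 0.299×R + 0.587×G + 0.114×B
Gray = 0.299×156 + 0.587×17 + 0.114×111
Gray = 46.644 + 9.979 + 12.654
Gray = 69.277 → round half up → 69
Gray = 69


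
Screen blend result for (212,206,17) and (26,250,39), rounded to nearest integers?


Screen: C = 255 - (255-A)×(255-B)/255, rounded to nearest integer
R: 255 - (255-212)×(255-26)/255 = 255 - 9847/255 ≈ 255 - 38.616 = 216.384 → 216
G: 255 - (255-206)×(255-250)/255 = 255 - 245/255 ≈ 255 - 0.961 = 254.039 → 254
B: 255 - (255-17)×(255-39)/255 = 255 - 51408/255 ≈ 255 - 201.600 = 53.400 → 53
= RGB(216, 254, 53)


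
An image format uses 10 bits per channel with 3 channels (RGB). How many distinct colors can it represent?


Total bits = 10 bits/channel × 3 channels = 30 bits
Distinct colors = 2^30
= 1,073,741,824 colors


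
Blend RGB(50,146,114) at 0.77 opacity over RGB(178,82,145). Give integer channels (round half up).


C = α×F + (1-α)×B, with 1-α = 0.23
R: 0.77×50 + 0.23×178 = 38.50 + 40.94 = 79.44 → 79
G: 0.77×146 + 0.23×82 = 112.42 + 18.86 = 131.28 → 131
B: 0.77×114 + 0.23×145 = 87.78 + 33.35 = 121.13 → 121
= RGB(79, 131, 121)


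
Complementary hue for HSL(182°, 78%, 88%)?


Complement = opposite side of color wheel = hue + 180°
H' = (182 + 180) mod 360 = 2°
S and L unchanged.
= HSL(2°, 78%, 88%)


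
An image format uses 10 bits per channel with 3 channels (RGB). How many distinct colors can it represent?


Total bits = 10 bits/channel × 3 channels = 30 bits
Distinct colors = 2^30
= 1,073,741,824 colors


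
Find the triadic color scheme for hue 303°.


Triadic: equally spaced at 120° intervals
H1 = 303°
H2 = (303 + 120) mod 360 = 63°
H3 = (303 + 240) mod 360 = 183°
Triadic = 303°, 63°, 183°


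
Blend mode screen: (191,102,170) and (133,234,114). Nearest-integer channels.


Screen: C = 255 - (255-A)×(255-B)/255, rounded to nearest integer
R: 255 - (255-191)×(255-133)/255 = 255 - 7808/255 ≈ 255 - 30.620 = 224.380 → 224
G: 255 - (255-102)×(255-234)/255 = 255 - 3213/255 ≈ 255 - 12.600 = 242.400 → 242
B: 255 - (255-170)×(255-114)/255 = 255 - 11985/255 ≈ 255 - 47.000 = 208.000 → 208
= RGB(224, 242, 208)


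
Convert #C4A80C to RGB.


C4 → 196 (R)
A8 → 168 (G)
0C → 12 (B)
= RGB(196, 168, 12)


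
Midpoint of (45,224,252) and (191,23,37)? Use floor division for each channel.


Midpoint: each channel = ⌊(C₁+C₂)/2⌋
R: ⌊(45+191)/2⌋ = 118
G: ⌊(224+23)/2⌋ = 123
B: ⌊(252+37)/2⌋ = 144
= RGB(118, 123, 144)


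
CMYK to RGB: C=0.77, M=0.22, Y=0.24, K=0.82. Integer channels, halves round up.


R = 255 × (1-C) × (1-K) = 255 × 0.23 × 0.18 = 10.557 → 11
G = 255 × (1-M) × (1-K) = 255 × 0.78 × 0.18 = 35.802 → 36
B = 255 × (1-Y) × (1-K) = 255 × 0.76 × 0.18 = 34.884 → 35
= RGB(11, 36, 35)


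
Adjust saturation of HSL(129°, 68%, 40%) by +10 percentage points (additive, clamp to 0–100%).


Original S = 68%
Adjustment = +10 percentage points
New S = 68 + (10) = 78
Clamp to [0, 100] → 78
= HSL(129°, 78%, 40%)


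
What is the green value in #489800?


Color: #489800
R = 48 = 72
G = 98 = 152
B = 00 = 0
Green = 152


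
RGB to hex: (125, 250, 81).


R = 125 → 7D (hex)
G = 250 → FA (hex)
B = 81 → 51 (hex)
Hex = #7DFA51


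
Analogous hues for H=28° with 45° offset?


Base hue: 28°
Left analog: (28 - 45) mod 360 = 343°
Right analog: (28 + 45) mod 360 = 73°
Analogous hues = 343° and 73°


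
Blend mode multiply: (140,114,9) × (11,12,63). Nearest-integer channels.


Multiply: C = A×B/255, rounded to nearest integer
R: 140×11/255 = 1540/255 ≈ 6.039 → 6
G: 114×12/255 = 1368/255 ≈ 5.365 → 5
B: 9×63/255 = 567/255 ≈ 2.224 → 2
= RGB(6, 5, 2)


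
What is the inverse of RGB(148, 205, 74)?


Invert: (255-R, 255-G, 255-B)
R: 255-148 = 107
G: 255-205 = 50
B: 255-74 = 181
= RGB(107, 50, 181)


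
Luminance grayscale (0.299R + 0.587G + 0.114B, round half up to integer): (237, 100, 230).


Gray = 0.299×R + 0.587×G + 0.114×B
Gray = 0.299×237 + 0.587×100 + 0.114×230
Gray = 70.863 + 58.700 + 26.220
Gray = 155.783 → round half up → 156
Gray = 156


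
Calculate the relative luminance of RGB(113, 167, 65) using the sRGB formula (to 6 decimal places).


Linearize each channel (sRGB transfer function): c = v/255; c_lin = c/12.92 if c ≤ 0.04045, else ((c+0.055)/1.055)^2.4
  R: 113/255 ≈ 0.443137 > 0.04045 → ((0.443137+0.055)/1.055)^2.4 ≈ 0.165132
  G: 167/255 ≈ 0.654902 > 0.04045 → ((0.654902+0.055)/1.055)^2.4 ≈ 0.386429
  B: 65/255 ≈ 0.254902 > 0.04045 → ((0.254902+0.055)/1.055)^2.4 ≈ 0.052861
R_lin = 0.165132, G_lin = 0.386429, B_lin = 0.052861
L = 0.2126×R + 0.7152×G + 0.0722×B
L = 0.2126×0.165132 + 0.7152×0.386429 + 0.0722×0.052861
L ≈ 0.315298


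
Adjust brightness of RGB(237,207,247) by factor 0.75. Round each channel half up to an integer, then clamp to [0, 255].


Multiply each channel by 0.75, round half up, clamp to [0, 255]
R: 237×0.75 = 177.75 → round → 178
G: 207×0.75 = 155.25 → round → 155
B: 247×0.75 = 185.25 → round → 185
= RGB(178, 155, 185)


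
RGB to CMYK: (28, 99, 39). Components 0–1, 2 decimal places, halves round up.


R'=28/255≈0.1098, G'=99/255≈0.3882, B'=39/255≈0.1529
K = 1 - max(R',G',B') = 1 - 99/255 = 156/255 = 0.61176… → 0.61
(1-R'-K)/(1-K) simplifies to (max-R)/max with max = 99:
C = (99-28)/99 = 71/99 = 0.71717… → 0.72
M = (99-99)/99 = 0/99 = 0 → 0.00
Y = (99-39)/99 = 60/99 = 0.60606… → 0.61
= CMYK(0.72, 0.00, 0.61, 0.61)


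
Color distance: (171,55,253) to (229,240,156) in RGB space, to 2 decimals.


d = √[(R₁-R₂)² + (G₁-G₂)² + (B₁-B₂)²]
d = √[(171-229)² + (55-240)² + (253-156)²]
d = √[3364 + 34225 + 9409]
d = √46998
d ≈ 216.79


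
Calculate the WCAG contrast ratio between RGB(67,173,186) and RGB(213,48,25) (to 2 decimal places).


Linearize each sRGB channel c=v/255: c/12.92 if c ≤ 0.04045 else ((c+0.055)/1.055)^2.4
L = 0.2126×R_lin + 0.7152×G_lin + 0.0722×B_lin
Color 1 (67,173,186):
  R=67: 67/255≈0.2627 > 0.04045 → ((0.2627+0.055)/1.055)^2.4 ≈ 0.05613
  G=173: 173/255≈0.6784 > 0.04045 → ((0.6784+0.055)/1.055)^2.4 ≈ 0.41789
  B=186: 186/255≈0.7294 > 0.04045 → ((0.7294+0.055)/1.055)^2.4 ≈ 0.49102
  L1 = 0.2126×0.05613 + 0.7152×0.41789 + 0.0722×0.49102 ≈ 0.34626
Color 2 (213,48,25):
  R=213: 213/255≈0.8353 > 0.04045 → ((0.8353+0.055)/1.055)^2.4 ≈ 0.66539
  G=48: 48/255≈0.1882 > 0.04045 → ((0.1882+0.055)/1.055)^2.4 ≈ 0.02956
  B=25: 25/255≈0.0980 > 0.04045 → ((0.0980+0.055)/1.055)^2.4 ≈ 0.00972
  L2 = 0.2126×0.66539 + 0.7152×0.02956 + 0.0722×0.00972 ≈ 0.16330
Lighter = 0.34626, Darker = 0.16330
Ratio = (L_lighter + 0.05) / (L_darker + 0.05)
Ratio = (0.34626 + 0.05) / (0.16330 + 0.05) = 0.39626 / 0.21330 ≈ 1.8577
Ratio ≈ 1.86:1


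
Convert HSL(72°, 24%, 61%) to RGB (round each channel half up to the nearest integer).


H=72°, S=0.24, L=0.61
C = (1-|2L-1|)×S = (1-|0.22|)×0.24 = 0.1872
H' = H/60 = 72/60 ≈ 1.2000; X = C×(1-|H' mod 2 - 1|) = 0.14976
m = L - C/2 = 0.61 - 0.0936 = 0.5164
Sector ⌊H'⌋ = 1 → (R',G',B') = (0.14976, 0.1872, 0.0)
RGB = ((R'+m)×255, (G'+m)×255, (B'+m)×255) = (169.8708, 179.418, 131.682)
Round half up → RGB(170, 179, 132)


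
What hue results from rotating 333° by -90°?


New hue = (H + rotation) mod 360
New hue = (333 -90) mod 360
= 243 mod 360
= 243°


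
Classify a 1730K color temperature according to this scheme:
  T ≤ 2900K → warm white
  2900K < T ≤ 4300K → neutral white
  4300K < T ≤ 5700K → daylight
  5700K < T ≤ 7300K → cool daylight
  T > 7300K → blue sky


Temperature: 1730K
1730K ≤ 2900K → warm white
Classification: warm white


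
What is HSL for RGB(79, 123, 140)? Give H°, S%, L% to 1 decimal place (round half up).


Normalize: R'=79/255≈0.3098, G'=123/255≈0.4824, B'=140/255≈0.5490
Max=140/255, Min=79/255, Δ=Max-Min=61/255
L = (Max+Min)/2 = (140+79)/510 = 219/510 = 0.42941… → L = 42.9%
L ≤ 0.5 → S = Δ/(Max+Min) = 61/(140+79) = 61/219 = 0.27853… → S = 27.9%
(the 1/255 factors cancel in S and H, so raw channel differences can be used)
Max is B' → H = 60 × ((R-G)/Δ + 4) = 60 × ((79-123)/61 + 4)
  -44/61 + 4 = -0.7213… + 4 = 3.2786…
  H = 60 × 3.2786… = 196.721…° → H = 196.7°
= HSL(196.7°, 27.9%, 42.9%)


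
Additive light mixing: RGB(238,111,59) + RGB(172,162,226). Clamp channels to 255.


Additive: each channel = min(255, C₁+C₂)
R: 238+172 = 410 → 255
G: 111+162 = 273 → 255
B: 59+226 = 285 → 255
= RGB(255, 255, 255)


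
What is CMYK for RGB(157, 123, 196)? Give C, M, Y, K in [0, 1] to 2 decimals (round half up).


R'=157/255≈0.6157, G'=123/255≈0.4824, B'=196/255≈0.7686
K = 1 - max(R',G',B') = 1 - 196/255 = 59/255 = 0.23137… → 0.23
(1-R'-K)/(1-K) simplifies to (max-R)/max with max = 196:
C = (196-157)/196 = 39/196 = 0.19897… → 0.20
M = (196-123)/196 = 73/196 = 0.37244… → 0.37
Y = (196-196)/196 = 0/196 = 0 → 0.00
= CMYK(0.20, 0.37, 0.00, 0.23)


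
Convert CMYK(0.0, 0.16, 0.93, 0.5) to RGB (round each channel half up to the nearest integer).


R = 255 × (1-C) × (1-K) = 255 × 1.00 × 0.50 = 127.5 → 128
G = 255 × (1-M) × (1-K) = 255 × 0.84 × 0.50 = 107.1 → 107
B = 255 × (1-Y) × (1-K) = 255 × 0.07 × 0.50 = 8.925 → 9
= RGB(128, 107, 9)


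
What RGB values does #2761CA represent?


27 → 39 (R)
61 → 97 (G)
CA → 202 (B)
= RGB(39, 97, 202)


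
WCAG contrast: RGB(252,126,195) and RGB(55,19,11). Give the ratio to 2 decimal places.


Linearize each sRGB channel c=v/255: c/12.92 if c ≤ 0.04045 else ((c+0.055)/1.055)^2.4
L = 0.2126×R_lin + 0.7152×G_lin + 0.0722×B_lin
Color 1 (252,126,195):
  R=252: 252/255≈0.9882 > 0.04045 → ((0.9882+0.055)/1.055)^2.4 ≈ 0.97345
  G=126: 126/255≈0.4941 > 0.04045 → ((0.4941+0.055)/1.055)^2.4 ≈ 0.20864
  B=195: 195/255≈0.7647 > 0.04045 → ((0.7647+0.055)/1.055)^2.4 ≈ 0.54572
  L1 = 0.2126×0.97345 + 0.7152×0.20864 + 0.0722×0.54572 ≈ 0.39557
Color 2 (55,19,11):
  R=55: 55/255≈0.2157 > 0.04045 → ((0.2157+0.055)/1.055)^2.4 ≈ 0.03820
  G=19: 19/255≈0.0745 > 0.04045 → ((0.0745+0.055)/1.055)^2.4 ≈ 0.00651
  B=11: 11/255≈0.0431 > 0.04045 → ((0.0431+0.055)/1.055)^2.4 ≈ 0.00335
  L2 = 0.2126×0.03820 + 0.7152×0.00651 + 0.0722×0.00335 ≈ 0.01302
Lighter = 0.39557, Darker = 0.01302
Ratio = (L_lighter + 0.05) / (L_darker + 0.05)
Ratio = (0.39557 + 0.05) / (0.01302 + 0.05) = 0.44557 / 0.06302 ≈ 7.0702
Ratio ≈ 7.07:1


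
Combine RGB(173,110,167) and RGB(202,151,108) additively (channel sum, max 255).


Additive: each channel = min(255, C₁+C₂)
R: 173+202 = 375 → 255
G: 110+151 = 261 → 255
B: 167+108 = 275 → 255
= RGB(255, 255, 255)


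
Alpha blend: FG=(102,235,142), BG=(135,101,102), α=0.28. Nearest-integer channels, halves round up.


C = α×F + (1-α)×B, with 1-α = 0.72
R: 0.28×102 + 0.72×135 = 28.56 + 97.20 = 125.76 → 126
G: 0.28×235 + 0.72×101 = 65.80 + 72.72 = 138.52 → 139
B: 0.28×142 + 0.72×102 = 39.76 + 73.44 = 113.20 → 113
= RGB(126, 139, 113)


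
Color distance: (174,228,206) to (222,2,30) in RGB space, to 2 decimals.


d = √[(R₁-R₂)² + (G₁-G₂)² + (B₁-B₂)²]
d = √[(174-222)² + (228-2)² + (206-30)²]
d = √[2304 + 51076 + 30976]
d = √84356
d ≈ 290.44


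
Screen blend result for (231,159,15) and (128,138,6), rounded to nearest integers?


Screen: C = 255 - (255-A)×(255-B)/255, rounded to nearest integer
R: 255 - (255-231)×(255-128)/255 = 255 - 3048/255 ≈ 255 - 11.953 = 243.047 → 243
G: 255 - (255-159)×(255-138)/255 = 255 - 11232/255 ≈ 255 - 44.047 = 210.953 → 211
B: 255 - (255-15)×(255-6)/255 = 255 - 59760/255 ≈ 255 - 234.353 = 20.647 → 21
= RGB(243, 211, 21)


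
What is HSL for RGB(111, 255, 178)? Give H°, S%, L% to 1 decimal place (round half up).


Normalize: R'=111/255≈0.4353, G'=255/255≈1.0000, B'=178/255≈0.6980
Max=255/255, Min=111/255, Δ=Max-Min=144/255
L = (Max+Min)/2 = (255+111)/510 = 366/510 = 0.71764… → L = 71.8%
L > 0.5 → S = Δ/(2-Max-Min) = 144/(510-255-111) = 144/144 = 1 → S = 100.0%
(the 1/255 factors cancel in S and H, so raw channel differences can be used)
Max is G' → H = 60 × ((B-R)/Δ + 2) = 60 × ((178-111)/144 + 2)
  67/144 + 2 = 0.4652… + 2 = 2.4652…
  H = 60 × 2.4652… = 147.916…° → H = 147.9°
= HSL(147.9°, 100.0%, 71.8%)


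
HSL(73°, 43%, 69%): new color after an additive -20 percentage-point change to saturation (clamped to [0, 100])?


Original S = 43%
Adjustment = -20 percentage points
New S = 43 + (-20) = 23
Clamp to [0, 100] → 23
= HSL(73°, 23%, 69%)


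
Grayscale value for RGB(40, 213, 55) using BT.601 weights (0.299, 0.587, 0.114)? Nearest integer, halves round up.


Gray = 0.299×R + 0.587×G + 0.114×B
Gray = 0.299×40 + 0.587×213 + 0.114×55
Gray = 11.960 + 125.031 + 6.270
Gray = 143.261 → round half up → 143
Gray = 143


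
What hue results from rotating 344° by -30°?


New hue = (H + rotation) mod 360
New hue = (344 -30) mod 360
= 314 mod 360
= 314°


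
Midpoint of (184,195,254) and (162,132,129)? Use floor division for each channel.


Midpoint: each channel = ⌊(C₁+C₂)/2⌋
R: ⌊(184+162)/2⌋ = 173
G: ⌊(195+132)/2⌋ = 163
B: ⌊(254+129)/2⌋ = 191
= RGB(173, 163, 191)


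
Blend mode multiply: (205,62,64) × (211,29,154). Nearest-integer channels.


Multiply: C = A×B/255, rounded to nearest integer
R: 205×211/255 = 43255/255 ≈ 169.627 → 170
G: 62×29/255 = 1798/255 ≈ 7.051 → 7
B: 64×154/255 = 9856/255 ≈ 38.651 → 39
= RGB(170, 7, 39)


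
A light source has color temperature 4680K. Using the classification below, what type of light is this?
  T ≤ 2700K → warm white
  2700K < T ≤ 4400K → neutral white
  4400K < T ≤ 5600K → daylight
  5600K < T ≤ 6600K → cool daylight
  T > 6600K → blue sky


Temperature: 4680K
4400K < 4680K ≤ 5600K → daylight
Classification: daylight


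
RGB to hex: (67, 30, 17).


R = 67 → 43 (hex)
G = 30 → 1E (hex)
B = 17 → 11 (hex)
Hex = #431E11


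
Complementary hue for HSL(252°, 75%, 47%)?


Complement = opposite side of color wheel = hue + 180°
H' = (252 + 180) mod 360 = 72°
S and L unchanged.
= HSL(72°, 75%, 47%)


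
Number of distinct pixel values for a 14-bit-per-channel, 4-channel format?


Total bits = 14 bits/channel × 4 channels = 56 bits
Distinct pixel values = 2^56
= 72,057,594,037,927,936 pixel values


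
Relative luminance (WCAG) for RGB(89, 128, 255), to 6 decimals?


Linearize each channel (sRGB transfer function): c = v/255; c_lin = c/12.92 if c ≤ 0.04045, else ((c+0.055)/1.055)^2.4
  R: 89/255 ≈ 0.349020 > 0.04045 → ((0.349020+0.055)/1.055)^2.4 ≈ 0.099899
  G: 128/255 ≈ 0.501961 > 0.04045 → ((0.501961+0.055)/1.055)^2.4 ≈ 0.215861
  B: 255/255 ≈ 1.000000 > 0.04045 → ((1.000000+0.055)/1.055)^2.4 ≈ 1.000000
R_lin = 0.099899, G_lin = 0.215861, B_lin = 1.000000
L = 0.2126×R + 0.7152×G + 0.0722×B
L = 0.2126×0.099899 + 0.7152×0.215861 + 0.0722×1.000000
L ≈ 0.247822


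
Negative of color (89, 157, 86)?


Invert: (255-R, 255-G, 255-B)
R: 255-89 = 166
G: 255-157 = 98
B: 255-86 = 169
= RGB(166, 98, 169)


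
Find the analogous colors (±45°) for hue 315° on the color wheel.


Base hue: 315°
Left analog: (315 - 45) mod 360 = 270°
Right analog: (315 + 45) mod 360 = 0°
Analogous hues = 270° and 0°


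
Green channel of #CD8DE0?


Color: #CD8DE0
R = CD = 205
G = 8D = 141
B = E0 = 224
Green = 141


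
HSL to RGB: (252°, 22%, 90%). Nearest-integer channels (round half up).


H=252°, S=0.22, L=0.90
C = (1-|2L-1|)×S = (1-|0.80|)×0.22 = 0.044
H' = H/60 = 252/60 ≈ 4.2000; X = C×(1-|H' mod 2 - 1|) = 0.0088
m = L - C/2 = 0.90 - 0.022 = 0.878
Sector ⌊H'⌋ = 4 → (R',G',B') = (0.0088, 0.0, 0.044)
RGB = ((R'+m)×255, (G'+m)×255, (B'+m)×255) = (226.134, 223.89, 235.11)
Round half up → RGB(226, 224, 235)


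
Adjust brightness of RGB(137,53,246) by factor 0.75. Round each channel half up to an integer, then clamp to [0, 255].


Multiply each channel by 0.75, round half up, clamp to [0, 255]
R: 137×0.75 = 102.75 → round → 103
G: 53×0.75 = 39.75 → round → 40
B: 246×0.75 = 184.5 → round → 185
= RGB(103, 40, 185)


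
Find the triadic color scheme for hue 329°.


Triadic: equally spaced at 120° intervals
H1 = 329°
H2 = (329 + 120) mod 360 = 89°
H3 = (329 + 240) mod 360 = 209°
Triadic = 329°, 89°, 209°


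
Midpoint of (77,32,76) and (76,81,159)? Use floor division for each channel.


Midpoint: each channel = ⌊(C₁+C₂)/2⌋
R: ⌊(77+76)/2⌋ = 76
G: ⌊(32+81)/2⌋ = 56
B: ⌊(76+159)/2⌋ = 117
= RGB(76, 56, 117)


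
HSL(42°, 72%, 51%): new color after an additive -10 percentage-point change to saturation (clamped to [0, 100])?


Original S = 72%
Adjustment = -10 percentage points
New S = 72 + (-10) = 62
Clamp to [0, 100] → 62
= HSL(42°, 62%, 51%)


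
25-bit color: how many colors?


Colors = 2^bits = 2^25
= 33,554,432 colors


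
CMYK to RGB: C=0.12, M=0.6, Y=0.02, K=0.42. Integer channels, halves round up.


R = 255 × (1-C) × (1-K) = 255 × 0.88 × 0.58 = 130.152 → 130
G = 255 × (1-M) × (1-K) = 255 × 0.40 × 0.58 = 59.16 → 59
B = 255 × (1-Y) × (1-K) = 255 × 0.98 × 0.58 = 144.942 → 145
= RGB(130, 59, 145)


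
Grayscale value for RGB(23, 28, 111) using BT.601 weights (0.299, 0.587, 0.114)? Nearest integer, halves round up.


Gray = 0.299×R + 0.587×G + 0.114×B
Gray = 0.299×23 + 0.587×28 + 0.114×111
Gray = 6.877 + 16.436 + 12.654
Gray = 35.967 → round half up → 36
Gray = 36


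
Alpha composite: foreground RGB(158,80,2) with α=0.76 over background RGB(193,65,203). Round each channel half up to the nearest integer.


C = α×F + (1-α)×B, with 1-α = 0.24
R: 0.76×158 + 0.24×193 = 120.08 + 46.32 = 166.40 → 166
G: 0.76×80 + 0.24×65 = 60.80 + 15.60 = 76.40 → 76
B: 0.76×2 + 0.24×203 = 1.52 + 48.72 = 50.24 → 50
= RGB(166, 76, 50)
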